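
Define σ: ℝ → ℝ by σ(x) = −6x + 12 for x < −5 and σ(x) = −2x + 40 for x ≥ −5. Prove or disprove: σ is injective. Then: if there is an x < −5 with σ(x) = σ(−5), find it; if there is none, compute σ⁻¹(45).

Both pieces are strictly decreasing (slopes −6 and −2), so each is injective on its own interval.
The left piece maps (−∞, −5) onto (42, ∞); the right piece maps [−5, ∞) onto (−∞, 50].
These images overlap. In particular σ(−5) = 50 (right piece), and solving −6x + 12 = 50 on the left piece gives x = −19/3 < −5.
So σ(−19/3) = σ(−5) with −19/3 ≠ −5, and σ is not injective. This x = −19/3 is the requested value below −5.

-19/3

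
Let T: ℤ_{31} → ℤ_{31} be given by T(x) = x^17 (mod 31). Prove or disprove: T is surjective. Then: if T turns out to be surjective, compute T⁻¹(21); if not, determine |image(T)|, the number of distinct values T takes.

17

Since 31 is prime, the nonzero elements of ℤ_{31} form a cyclic group of order 30.
As gcd(17, 30) = 1, raising to the 17th power is a bijection on this group: if x_1^17 ≡ x_2^17 then (x_1x_2^{−1})^17 = 1, and the only element of order dividing gcd(17, 30) = 1 is 1, so x_1 = x_2.
With T(0) = 0 this makes T injective on all of ℤ_{31}, hence bijective (finite equal-size domain and codomain). In particular T is surjective.
Since T is surjective, we find the preimage of 21. The inverse of x ↦ x^17 on (ℤ_{31})^× is x ↦ x^23, because 17·23 = 391 = 13·30 + 1 ≡ 1 (mod 30) and x^{30} = 1 for x ≠ 0 (Fermat). So T⁻¹(21) = 21^23 mod 31.
Repeated squaring mod 31: 21^1 ≡ 21, 21^2 ≡ 21² = 441 ≡ 7, 21^4 ≡ 7² = 49 ≡ 18, 21^8 ≡ 18² = 324 ≡ 14, 21^16 ≡ 14² = 196 ≡ 10. Since 23 = 16 + 4 + 2 + 1, 21^23 ≡ 10·18·7·21: 10·18 = 180 ≡ 25, then 25·7 = 175 ≡ 20, then 20·21 = 420 ≡ 17. So 21^23 ≡ 17 (mod 31).
Hence T⁻¹(21) = 17.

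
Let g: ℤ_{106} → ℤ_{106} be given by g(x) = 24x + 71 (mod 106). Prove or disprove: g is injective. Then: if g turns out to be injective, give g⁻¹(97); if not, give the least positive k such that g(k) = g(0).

53

We have gcd(24, 106) = 2 > 1. Taking a = 0 and b = 53: g(0) = 71 and g(53) = 24·53 + 71 = 1343 ≡ 71 (mod 106).
So g(0) = g(53) while 0 ≠ 53, so g is not injective.
Since g is not injective, we find the least positive k with g(k) = g(0): this means 24k ≡ 0 (mod 106), i.e. 106 ∣ 24k. Since gcd(24, 106) = 2, dividing through by 2 this holds exactly when 53 ∣ 12k, and as gcd(12, 53) = 1, exactly when 53 ∣ k.
The smallest positive such k is 53.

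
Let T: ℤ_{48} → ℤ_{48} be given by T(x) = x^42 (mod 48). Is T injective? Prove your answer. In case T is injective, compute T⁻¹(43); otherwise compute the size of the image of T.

6

T(2): Repeated squaring mod 48: 2^1 ≡ 2, 2^2 ≡ 2² = 4, 2^4 ≡ 4² = 16, 2^8 ≡ 16² = 256 ≡ 16, 2^16 ≡ 16² = 256 ≡ 16, 2^32 ≡ 16² = 256 ≡ 16. Since 42 = 32 + 8 + 2, 2^42 ≡ 16·16·4: 16·16 = 256 ≡ 16, then 16·4 = 64 ≡ 16. So 2^42 ≡ 16 (mod 48).
T(4): Repeated squaring mod 48: 4^1 ≡ 4, 4^2 ≡ 4² = 16, 4^4 ≡ 16² = 256 ≡ 16, 4^8 ≡ 16² = 256 ≡ 16, 4^16 ≡ 16² = 256 ≡ 16, 4^32 ≡ 16² = 256 ≡ 16. Since 42 = 32 + 8 + 2, 4^42 ≡ 16·16·16: 16·16 = 256 ≡ 16, then 16·16 = 256 ≡ 16. So 4^42 ≡ 16 (mod 48).
So T(2) = T(4) = 16 while 2 ≠ 4, so T is not injective.
Since T is not injective, we determine |image(T)|. Computing x^42 mod 48 for each x (by repeated squaring, reducing mod 48 at every step), the values T(0), T(1), …, T(47) are: 0, 1, 16, 9, 16, 25, 0, 1, 16, 33, 16, 25, 0, 25, 16, 33, 16, 1, 0, 25, 16, 9, 16, 1, 0, 1, 16, 9, 16, 25, 0, 1, 16, 33, 16, 25, 0, 25, 16, 33, 16, 1, 0, 25, 16, 9, 16, 1.
The distinct values are {0, 1, 9, 16, 25, 33}; there are 6 of them.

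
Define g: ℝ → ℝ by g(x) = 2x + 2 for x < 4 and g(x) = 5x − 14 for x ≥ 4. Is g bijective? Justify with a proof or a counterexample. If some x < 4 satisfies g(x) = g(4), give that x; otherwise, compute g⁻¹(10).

Both pieces are strictly increasing (slopes 2 and 5), so each is injective on its own interval.
The left piece maps (−∞, 4) onto (−∞, 10); the right piece maps [4, ∞) onto [6, ∞).
These images overlap. In particular g(4) = 6 (right piece), and solving 2x + 2 = 6 on the left piece gives x = 2 < 4.
So g(2) = g(4) with 2 ≠ 4, and g is not injective, hence not bijective. This x = 2 is the requested value below 4.

2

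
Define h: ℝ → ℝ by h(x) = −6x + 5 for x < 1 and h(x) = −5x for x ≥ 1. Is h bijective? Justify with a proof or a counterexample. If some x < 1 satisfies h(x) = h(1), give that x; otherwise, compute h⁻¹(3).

Both pieces are strictly decreasing (slopes −6 and −5), so each is injective on its own interval.
The left piece maps (−∞, 1) onto (−1, ∞); the right piece maps [1, ∞) onto (−∞, −5].
The images leave a gap (−1 has no preimage), so h is not surjective, hence not bijective.
Because the two images are disjoint, no x < 1 has h(x) = h(1), so we compute h⁻¹(3): 3 lies in (−1, ∞), so solve −6x + 5 = 3: x = (3 − 5)/(−6) = 1/3.

1/3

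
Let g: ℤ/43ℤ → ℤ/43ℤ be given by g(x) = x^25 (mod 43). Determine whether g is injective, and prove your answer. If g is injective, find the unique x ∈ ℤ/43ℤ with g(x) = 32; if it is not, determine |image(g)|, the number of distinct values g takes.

Since 43 is prime, the nonzero elements of ℤ/43ℤ form a cyclic group of order 42.
As gcd(25, 42) = 1, raising to the 25th power is a bijection on this group: if x_1^25 ≡ x_2^25 then (x_1x_2^{−1})^25 = 1, and the only element of order dividing gcd(25, 42) = 1 is 1, so x_1 = x_2.
With g(0) = 0 this makes g injective on all of ℤ/43ℤ, hence bijective (finite equal-size domain and codomain). In particular g is injective.
Since g is injective, we find the preimage of 32. The inverse of x ↦ x^25 on (ℤ/43ℤ)^× is x ↦ x^37, because 25·37 = 925 = 22·42 + 1 ≡ 1 (mod 42) and x^{42} = 1 for x ≠ 0 (Fermat). So g⁻¹(32) = 32^37 mod 43.
Repeated squaring mod 43: 32^1 ≡ 32, 32^2 ≡ 32² = 1024 ≡ 35, 32^4 ≡ 35² = 1225 ≡ 21, 32^8 ≡ 21² = 441 ≡ 11, 32^16 ≡ 11² = 121 ≡ 35, 32^32 ≡ 35² = 1225 ≡ 21. Since 37 = 32 + 4 + 1, 32^37 ≡ 21·21·32: 21·21 = 441 ≡ 11, then 11·32 = 352 ≡ 8. So 32^37 ≡ 8 (mod 43).
Hence g⁻¹(32) = 8.

8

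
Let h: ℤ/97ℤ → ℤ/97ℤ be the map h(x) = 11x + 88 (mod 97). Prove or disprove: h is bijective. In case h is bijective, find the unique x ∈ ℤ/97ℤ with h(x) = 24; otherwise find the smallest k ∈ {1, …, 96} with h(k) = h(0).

3

Recall: injectivity means: for all u, v in the domain, h(u) = h(v) implies u = v.
If h(u) = h(v), then 11u ≡ 11v (mod 97). Because gcd(11, 97) = 1, we may cancel 11 to get u ≡ v (mod 97).
We now compute 11⁻¹ mod 97 explicitly. Euclid's algorithm: 97 = 8·11 + 9, 11 = 1·9 + 2, 9 = 4·2 + 1; back-substituting gives 1 = 53·11 − 6·97, so 11⁻¹ ≡ 53 (mod 97).
For any y ∈ ℤ/97ℤ, x = 53(y − 88) mod 97 satisfies h(x) = 11·53(y − 88) + 88 ≡ y (since 11·53 ≡ 1 mod 97). So every y has a preimage.
Thus h is bijective.
Since h is bijective, we compute h⁻¹(24): solve 11x + 88 ≡ 24 (mod 97), i.e. 11x ≡ 33 (mod 97).
Multiplying by 11⁻¹ = 53 gives x ≡ 53·33 = 1749 = 18·97 + 3 ≡ 3 (mod 97).
Check: h(3) = 11·3 + 88 = 121 = 1·97 + 24 ≡ 24 (mod 97).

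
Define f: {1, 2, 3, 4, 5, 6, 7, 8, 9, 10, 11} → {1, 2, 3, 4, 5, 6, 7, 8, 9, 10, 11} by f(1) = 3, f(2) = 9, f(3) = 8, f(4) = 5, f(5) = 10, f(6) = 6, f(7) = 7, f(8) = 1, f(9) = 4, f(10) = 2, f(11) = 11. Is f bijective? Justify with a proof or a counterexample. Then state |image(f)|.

11

The values 3, 9, 8, 5, 10, 6, 7, 1, 4, 2, 11 are a permutation of {1, 2, 3, 4, 5, 6, 7, 8, 9, 10, 11}: each element appears exactly once.
So f is injective and surjective, hence bijective.
The image of f is {1, 2, 3, 4, 5, 6, 7, 8, 9, 10, 11}, which has 11 elements.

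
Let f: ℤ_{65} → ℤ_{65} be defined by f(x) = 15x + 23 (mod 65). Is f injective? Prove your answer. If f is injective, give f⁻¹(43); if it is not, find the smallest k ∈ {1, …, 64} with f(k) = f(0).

13

By definition, f is injective when f(a) = f(b) forces a = b.
We have gcd(15, 65) = 5 > 1. Taking a = 0 and b = 13: f(0) = 23 and f(13) = 15·13 + 23 = 218 ≡ 23 (mod 65).
So f(0) = f(13) while 0 ≠ 13, so f is not injective.
Since f is not injective, we find the least positive k with f(k) = f(0): this means 15k ≡ 0 (mod 65), i.e. 65 ∣ 15k. Since gcd(15, 65) = 5, dividing through by 5 this holds exactly when 13 ∣ 3k, and as gcd(3, 13) = 1, exactly when 13 ∣ k.
The smallest positive such k is 13.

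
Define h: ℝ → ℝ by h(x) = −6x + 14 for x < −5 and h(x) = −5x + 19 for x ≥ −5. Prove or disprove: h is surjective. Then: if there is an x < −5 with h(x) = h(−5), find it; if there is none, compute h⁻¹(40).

-21/5

Both pieces are strictly decreasing (slopes −6 and −5), so each is injective on its own interval.
The left piece maps (−∞, −5) onto (44, ∞); the right piece maps [−5, ∞) onto (−∞, 44].
These images together cover ℝ, so h is surjective.
Because the two images are disjoint, no x < −5 has h(x) = h(−5), so we compute h⁻¹(40): 40 lies in (−∞, 44], so solve −5x + 19 = 40: x = (40 − 19)/(−5) = −21/5.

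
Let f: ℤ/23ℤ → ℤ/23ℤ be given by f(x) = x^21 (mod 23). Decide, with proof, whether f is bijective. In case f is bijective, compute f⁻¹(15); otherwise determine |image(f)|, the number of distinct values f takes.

20

Since 23 is prime, the nonzero elements of ℤ/23ℤ form a cyclic group of order 22.
As gcd(21, 22) = 1, raising to the 21st power is a bijection on this group: if x_1^21 ≡ x_2^21 then (x_1x_2^{−1})^21 = 1, and the only element of order dividing gcd(21, 22) = 1 is 1, so x_1 = x_2.
With f(0) = 0 this makes f injective on all of ℤ/23ℤ, hence bijective (finite equal-size domain and codomain). In particular f is bijective.
Since f is bijective, we find the preimage of 15. The inverse of x ↦ x^21 on (ℤ/23ℤ)^× is x ↦ x^21, because 21·21 = 441 = 20·22 + 1 ≡ 1 (mod 22) and x^{22} = 1 for x ≠ 0 (Fermat). So f⁻¹(15) = 15^21 mod 23.
Repeated squaring mod 23: 15^1 ≡ 15, 15^2 ≡ 15² = 225 ≡ 18, 15^4 ≡ 18² = 324 ≡ 2, 15^8 ≡ 2² = 4, 15^16 ≡ 4² = 16. Since 21 = 16 + 4 + 1, 15^21 ≡ 16·2·15: 16·2 = 32 ≡ 9, then 9·15 = 135 ≡ 20. So 15^21 ≡ 20 (mod 23).
Hence f⁻¹(15) = 20.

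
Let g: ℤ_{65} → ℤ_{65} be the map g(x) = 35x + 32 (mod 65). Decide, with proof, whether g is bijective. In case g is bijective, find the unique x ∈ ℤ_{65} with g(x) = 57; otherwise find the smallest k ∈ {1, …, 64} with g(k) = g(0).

We have gcd(35, 65) = 5 > 1. Taking x_1 = 0 and x_2 = 13: g(0) = 32 and g(13) = 35·13 + 32 = 487 ≡ 32 (mod 65).
So g(0) = g(13) while 0 ≠ 13, hence g is not injective, hence not bijective.
Since g is not bijective, we find the least positive k with g(k) = g(0): this means 35k ≡ 0 (mod 65), i.e. 65 ∣ 35k. Since gcd(35, 65) = 5, dividing through by 5 this holds exactly when 13 ∣ 7k, and as gcd(7, 13) = 1, exactly when 13 ∣ k.
The smallest positive such k is 13.

13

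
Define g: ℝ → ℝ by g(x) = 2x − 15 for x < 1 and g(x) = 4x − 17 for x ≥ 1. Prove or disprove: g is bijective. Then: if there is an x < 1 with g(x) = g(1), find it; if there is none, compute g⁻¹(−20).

Both pieces are strictly increasing (slopes 2 and 4), so each is injective on its own interval.
The left piece maps (−∞, 1) onto (−∞, −13); the right piece maps [1, ∞) onto [−13, ∞).
Since −13 = −13, the images partition ℝ: g is injective and surjective, hence bijective.
Because the two images are disjoint, no x < 1 has g(x) = g(1), so we compute g⁻¹(−20): −20 lies in (−∞, −13), so solve 2x − 15 = −20: x = (−20 + 15)/2 = −5/2.

-5/2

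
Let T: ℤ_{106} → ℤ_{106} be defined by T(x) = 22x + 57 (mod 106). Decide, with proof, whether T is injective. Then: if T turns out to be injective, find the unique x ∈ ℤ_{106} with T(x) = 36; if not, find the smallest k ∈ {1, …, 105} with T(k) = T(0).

We have gcd(22, 106) = 2 > 1. Taking a = 0 and b = 53: T(0) = 57 and T(53) = 22·53 + 57 = 1223 ≡ 57 (mod 106).
So T(0) = T(53) while 0 ≠ 53, therefore T is not injective.
Since T is not injective, we find the least positive k with T(k) = T(0): this means 22k ≡ 0 (mod 106), i.e. 106 ∣ 22k. Since gcd(22, 106) = 2, dividing through by 2 this holds exactly when 53 ∣ 11k, and as gcd(11, 53) = 1, exactly when 53 ∣ k.
The smallest positive such k is 53.

53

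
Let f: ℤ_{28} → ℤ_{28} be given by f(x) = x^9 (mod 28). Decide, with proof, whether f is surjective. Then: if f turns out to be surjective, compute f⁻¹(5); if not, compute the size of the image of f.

9

f(2): Repeated squaring mod 28: 2^1 ≡ 2, 2^2 ≡ 2² = 4, 2^4 ≡ 4² = 16, 2^8 ≡ 16² = 256 ≡ 4. Since 9 = 8 + 1, 2^9 ≡ 4·2: 4·2 = 8. So 2^9 ≡ 8 (mod 28).
f(4): Repeated squaring mod 28: 4^1 ≡ 4, 4^2 ≡ 4² = 16, 4^4 ≡ 16² = 256 ≡ 4, 4^8 ≡ 4² = 16. Since 9 = 8 + 1, 4^9 ≡ 16·4: 16·4 = 64 ≡ 8. So 4^9 ≡ 8 (mod 28).
So f(2) = f(4) = 8 while 2 ≠ 4, therefore f is not injective.
A non-injective map from the 28-element set ℤ_{28} to itself takes at most 27 distinct values, so it cannot be surjective. Hence f is not surjective.
Since f is not surjective, we determine |image(f)|. Computing x^9 mod 28 for each x (by repeated squaring, reducing mod 28 at every step), the values f(0), f(1), …, f(27) are: 0, 1, 8, 27, 8, 13, 20, 7, 8, 1, 20, 15, 20, 13, 0, 15, 8, 13, 8, 27, 20, 21, 8, 15, 20, 1, 20, 27.
The distinct values are {0, 1, 7, 8, 13, 15, 20, 21, 27}; there are 9 of them.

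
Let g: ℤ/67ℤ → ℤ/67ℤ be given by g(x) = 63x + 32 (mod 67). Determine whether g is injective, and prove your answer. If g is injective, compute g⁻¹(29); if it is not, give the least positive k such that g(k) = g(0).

Recall: injectivity means: for all x_1, x_2 in the domain, g(x_1) = g(x_2) implies x_1 = x_2.
Suppose g(x_1) = g(x_2) in ℤ/67ℤ. Then 63x_1 + 32 ≡ 63x_2 + 32 (mod 67), thus 63(x_1 − x_2) ≡ 0 (mod 67).
Since gcd(63, 67) = 1, 63 is invertible modulo 67, thus x_1 − x_2 ≡ 0 (mod 67), i.e. x_1 = x_2.
Therefore g is injective.
We now compute 63⁻¹ mod 67 explicitly. Euclid's algorithm: 67 = 1·63 + 4, 63 = 15·4 + 3, 4 = 1·3 + 1; back-substituting gives 1 = 50·63 − 47·67, so 63⁻¹ ≡ 50 (mod 67).
Since g is injective, we find g⁻¹(29): we need 63x ≡ 29 − 32 ≡ 64 (mod 67). Using 63⁻¹ = 50: x ≡ 50·64 = 3200 = 47·67 + 51, so x = 51.
Check: g(51) = 63·51 + 32 = 3245 = 48·67 + 29 ≡ 29 (mod 67).

51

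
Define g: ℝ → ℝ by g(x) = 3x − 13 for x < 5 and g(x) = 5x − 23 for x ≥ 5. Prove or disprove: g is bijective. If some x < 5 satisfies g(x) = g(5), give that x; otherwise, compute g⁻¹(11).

34/5

Both pieces are strictly increasing (slopes 3 and 5), so each is injective on its own interval.
The left piece maps (−∞, 5) onto (−∞, 2); the right piece maps [5, ∞) onto [2, ∞).
Since 2 = 2, the images partition ℝ: g is injective and surjective, hence bijective.
Because the two images are disjoint, no x < 5 has g(x) = g(5), so we compute g⁻¹(11): 11 lies in [2, ∞), so solve 5x − 23 = 11: x = (11 + 23)/5 = 34/5.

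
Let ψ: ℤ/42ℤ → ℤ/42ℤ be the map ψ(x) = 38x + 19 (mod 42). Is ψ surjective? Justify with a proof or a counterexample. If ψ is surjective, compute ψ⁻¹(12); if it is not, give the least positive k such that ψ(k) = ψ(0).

21

Since gcd(38, 42) = 2, we have 38x ≡ 0 (mod 2) for all x, so ψ(x) ≡ 1 (mod 2).
But 0 ≢ 1 (mod 2), so 0 ∈ ℤ/42ℤ has no preimage. So ψ is not surjective.
Since ψ is not surjective, we find the least positive k with ψ(k) = ψ(0): this means 38k ≡ 0 (mod 42), i.e. 42 ∣ 38k. Since gcd(38, 42) = 2, dividing through by 2 this holds exactly when 21 ∣ 19k, and as gcd(19, 21) = 1, exactly when 21 ∣ k.
The smallest positive such k is 21.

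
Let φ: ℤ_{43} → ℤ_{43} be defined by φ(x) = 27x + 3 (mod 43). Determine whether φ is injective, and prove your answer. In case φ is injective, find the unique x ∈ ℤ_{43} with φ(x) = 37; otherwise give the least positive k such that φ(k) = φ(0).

14

Suppose φ(u) = φ(v) in ℤ_{43}. Then 27u + 3 ≡ 27v + 3 (mod 43), hence 27(u − v) ≡ 0 (mod 43).
Since gcd(27, 43) = 1, 27 is invertible modulo 43, hence u − v ≡ 0 (mod 43), i.e. u = v.
Thus φ is injective.
We now compute 27⁻¹ mod 43 explicitly. Euclid's algorithm: 43 = 1·27 + 16, 27 = 1·16 + 11, 16 = 1·11 + 5, 11 = 2·5 + 1; back-substituting gives 1 = 8·27 − 5·43, so 27⁻¹ ≡ 8 (mod 43).
Since φ is injective, we find φ⁻¹(37): we need 27x ≡ 37 − 3 ≡ 34 (mod 43). Using 27⁻¹ = 8: x ≡ 8·34 = 272 = 6·43 + 14, so x = 14.
Check: φ(14) = 27·14 + 3 = 381 = 8·43 + 37 ≡ 37 (mod 43).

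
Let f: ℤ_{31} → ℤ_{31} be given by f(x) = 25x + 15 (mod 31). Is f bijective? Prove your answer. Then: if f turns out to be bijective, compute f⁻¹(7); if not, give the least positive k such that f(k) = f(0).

22

If f(s) = f(t), then 25s ≡ 25t (mod 31). Because gcd(25, 31) = 1, we may cancel 25 to get s ≡ t (mod 31).
We now compute 25⁻¹ mod 31 explicitly. Euclid's algorithm: 31 = 1·25 + 6, 25 = 4·6 + 1; back-substituting gives 1 = 5·25 − 4·31, so 25⁻¹ ≡ 5 (mod 31).
Then y ↦ 5(y − 15) is a two-sided inverse to f, so every y ∈ ℤ_{31} has a preimage.
Thus f is bijective.
Since f is bijective, we find f⁻¹(7): we need 25x ≡ 7 − 15 ≡ 23 (mod 31). Using 25⁻¹ = 5: x ≡ 5·23 = 115 = 3·31 + 22, so x = 22.
Check: f(22) = 25·22 + 15 = 565 = 18·31 + 7 ≡ 7 (mod 31).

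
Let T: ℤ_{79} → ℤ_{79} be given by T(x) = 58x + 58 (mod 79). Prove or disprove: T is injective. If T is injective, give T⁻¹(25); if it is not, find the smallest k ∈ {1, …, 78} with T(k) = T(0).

58

If T(u) = T(v), then 58u ≡ 58v (mod 79). Because gcd(58, 79) = 1, we may cancel 58 to get u ≡ v (mod 79).
Therefore T is injective.
We now compute 58⁻¹ mod 79 explicitly. Euclid's algorithm: 79 = 1·58 + 21, 58 = 2·21 + 16, 21 = 1·16 + 5, 16 = 3·5 + 1; back-substituting gives 1 = 15·58 − 11·79, so 58⁻¹ ≡ 15 (mod 79).
Since T is injective, we find T⁻¹(25): we need 58x ≡ 25 − 58 ≡ 46 (mod 79). Using 58⁻¹ = 15: x ≡ 15·46 = 690 = 8·79 + 58, so x = 58.
Check: T(58) = 58·58 + 58 = 3422 = 43·79 + 25 ≡ 25 (mod 79).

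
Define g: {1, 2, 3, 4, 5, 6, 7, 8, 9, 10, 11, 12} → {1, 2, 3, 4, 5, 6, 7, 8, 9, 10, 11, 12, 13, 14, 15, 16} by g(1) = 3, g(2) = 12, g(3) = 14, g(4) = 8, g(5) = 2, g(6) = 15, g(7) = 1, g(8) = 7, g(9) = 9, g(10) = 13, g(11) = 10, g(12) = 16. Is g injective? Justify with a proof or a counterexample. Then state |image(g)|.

12

The values g(1), …, g(12) are 3, 12, 14, 8, 2, 15, 1, 7, 9, 13, 10, 16 — all distinct.
So g(x_1) = g(x_2) only when x_1 = x_2, and g is injective.
The image of g is {1, 2, 3, 7, 8, 9, 10, 12, 13, 14, 15, 16}, which has 12 elements.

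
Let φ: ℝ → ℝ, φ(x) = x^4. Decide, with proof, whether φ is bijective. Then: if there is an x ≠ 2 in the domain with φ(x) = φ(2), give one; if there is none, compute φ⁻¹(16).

-2

φ(2) = 16 = (−2)^4 = φ(−2) (since 4 is even), with 2 ≠ −2. So φ is not injective, hence not bijective.
For the follow-up, such an x exists: taking x = −2 ∈ ℝ gives φ(−2) = 16 = φ(2) with −2 ≠ 2.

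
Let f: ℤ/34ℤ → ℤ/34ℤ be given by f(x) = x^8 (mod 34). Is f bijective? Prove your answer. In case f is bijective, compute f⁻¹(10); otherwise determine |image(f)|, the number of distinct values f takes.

f(2): Repeated squaring mod 34: 2^1 ≡ 2, 2^2 ≡ 2² = 4, 2^4 ≡ 4² = 16, 2^8 ≡ 16² = 256 ≡ 18. So 2^8 ≡ 18 (mod 34).
f(4): Repeated squaring mod 34: 4^1 ≡ 4, 4^2 ≡ 4² = 16, 4^4 ≡ 16² = 256 ≡ 18, 4^8 ≡ 18² = 324 ≡ 18. So 4^8 ≡ 18 (mod 34).
So f(2) = f(4) = 18 while 2 ≠ 4, thus f is not injective, hence not bijective.
Since f is not bijective, we determine |image(f)|. Computing x^8 mod 34 for each x (by repeated squaring, reducing mod 34 at every step), the values f(0), f(1), …, f(33) are: 0, 1, 18, 33, 18, 33, 16, 33, 18, 1, 16, 33, 16, 1, 16, 1, 18, 17, 18, 1, 16, 1, 16, 33, 16, 1, 18, 33, 16, 33, 18, 33, 18, 1.
The distinct values are {0, 1, 16, 17, 18, 33}; there are 6 of them.

6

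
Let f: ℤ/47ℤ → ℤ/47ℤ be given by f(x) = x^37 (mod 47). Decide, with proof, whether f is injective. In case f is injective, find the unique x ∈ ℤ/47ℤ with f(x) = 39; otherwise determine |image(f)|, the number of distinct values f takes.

Since 47 is prime, the nonzero elements of ℤ/47ℤ form a cyclic group of order 46.
As gcd(37, 46) = 1, raising to the 37th power is a bijection on this group: if s^37 ≡ t^37 then (st^{−1})^37 = 1, and the only element of order dividing gcd(37, 46) = 1 is 1, so s = t.
With f(0) = 0 this makes f injective on all of ℤ/47ℤ, hence bijective (finite equal-size domain and codomain). In particular f is injective.
Since f is injective, we find the preimage of 39. The inverse of x ↦ x^37 on (ℤ/47ℤ)^× is x ↦ x^5, because 37·5 = 185 = 4·46 + 1 ≡ 1 (mod 46) and x^{46} = 1 for x ≠ 0 (Fermat). So f⁻¹(39) = 39^5 mod 47.
Repeated squaring mod 47: 39^1 ≡ 39, 39^2 ≡ 39² = 1521 ≡ 17, 39^4 ≡ 17² = 289 ≡ 7. Since 5 = 4 + 1, 39^5 ≡ 7·39: 7·39 = 273 ≡ 38. So 39^5 ≡ 38 (mod 47).
Hence f⁻¹(39) = 38.

38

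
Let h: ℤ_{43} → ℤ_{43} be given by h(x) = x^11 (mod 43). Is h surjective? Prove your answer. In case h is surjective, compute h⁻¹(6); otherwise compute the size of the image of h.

Since 43 is prime, the nonzero elements of ℤ_{43} form a cyclic group of order 42.
As gcd(11, 42) = 1, raising to the 11th power is a bijection on this group: if a^11 ≡ b^11 then (ab^{−1})^11 = 1, and the only element of order dividing gcd(11, 42) = 1 is 1, so a = b.
With h(0) = 0 this makes h injective on all of ℤ_{43}, hence bijective (finite equal-size domain and codomain). In particular h is surjective.
Since h is surjective, we find the preimage of 6. The inverse of x ↦ x^11 on (ℤ_{43})^× is x ↦ x^23, because 11·23 = 253 = 6·42 + 1 ≡ 1 (mod 42) and x^{42} = 1 for x ≠ 0 (Fermat). So h⁻¹(6) = 6^23 mod 43.
Repeated squaring mod 43: 6^1 ≡ 6, 6^2 ≡ 6² = 36, 6^4 ≡ 36² = 1296 ≡ 6, 6^8 ≡ 6² = 36, 6^16 ≡ 36² = 1296 ≡ 6. Since 23 = 16 + 4 + 2 + 1, 6^23 ≡ 6·6·36·6: 6·6 = 36, then 36·36 = 1296 ≡ 6, then 6·6 = 36. So 6^23 ≡ 36 (mod 43).
Hence h⁻¹(6) = 36.

36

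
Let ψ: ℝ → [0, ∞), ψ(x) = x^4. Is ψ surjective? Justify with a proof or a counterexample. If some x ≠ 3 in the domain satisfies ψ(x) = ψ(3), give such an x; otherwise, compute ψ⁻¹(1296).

-3

For any y ∈ [0, ∞), x = y^{1/4} ∈ ℝ satisfies x^4 = y, so ψ is surjective.
For the follow-up, such an x exists: taking x = −3 ∈ ℝ gives ψ(−3) = 81 = ψ(3) with −3 ≠ 3.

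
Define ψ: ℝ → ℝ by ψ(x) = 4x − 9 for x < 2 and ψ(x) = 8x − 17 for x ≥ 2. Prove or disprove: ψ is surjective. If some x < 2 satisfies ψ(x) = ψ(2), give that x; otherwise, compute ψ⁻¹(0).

Both pieces are strictly increasing (slopes 4 and 8), so each is injective on its own interval.
The left piece maps (−∞, 2) onto (−∞, −1); the right piece maps [2, ∞) onto [−1, ∞).
These images together cover ℝ, so ψ is surjective.
Because the two images are disjoint, no x < 2 has ψ(x) = ψ(2), so we compute ψ⁻¹(0): 0 lies in [−1, ∞), so solve 8x − 17 = 0: x = (0 + 17)/8 = 17/8.

17/8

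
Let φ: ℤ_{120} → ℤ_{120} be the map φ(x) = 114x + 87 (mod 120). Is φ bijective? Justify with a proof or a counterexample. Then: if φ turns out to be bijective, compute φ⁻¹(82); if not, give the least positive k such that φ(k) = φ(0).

By definition, injectivity means: for all u, v in the domain, φ(u) = φ(v) implies u = v.
We have gcd(114, 120) = 6 > 1. Taking u = 0 and v = 20: φ(0) = 87 and φ(20) = 114·20 + 87 = 2367 ≡ 87 (mod 120).
So φ(0) = φ(20) while 0 ≠ 20, thus φ is not injective, hence not bijective.
Since φ is not bijective, we find the least positive k with φ(k) = φ(0): this means 114k ≡ 0 (mod 120), i.e. 120 ∣ 114k. Since gcd(114, 120) = 6, dividing through by 6 this holds exactly when 20 ∣ 19k, and as gcd(19, 20) = 1, exactly when 20 ∣ k.
The smallest positive such k is 20.

20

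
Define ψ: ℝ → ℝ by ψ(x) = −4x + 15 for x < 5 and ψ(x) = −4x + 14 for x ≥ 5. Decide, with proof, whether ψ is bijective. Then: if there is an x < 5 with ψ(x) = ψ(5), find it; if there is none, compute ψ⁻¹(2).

13/4

Both pieces are strictly decreasing (slopes −4 and −4), so each is injective on its own interval.
The left piece maps (−∞, 5) onto (−5, ∞); the right piece maps [5, ∞) onto (−∞, −6].
The images leave a gap (−5 has no preimage), so ψ is not surjective, hence not bijective.
Because the two images are disjoint, no x < 5 has ψ(x) = ψ(5), so we compute ψ⁻¹(2): 2 lies in (−5, ∞), so solve −4x + 15 = 2: x = (2 − 15)/(−4) = 13/4.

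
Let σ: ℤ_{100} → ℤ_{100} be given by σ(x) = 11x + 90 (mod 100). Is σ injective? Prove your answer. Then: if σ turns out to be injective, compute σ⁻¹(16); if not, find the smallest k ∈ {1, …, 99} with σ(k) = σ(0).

66

Suppose σ(a) = σ(b) in ℤ_{100}. Then 11a + 90 ≡ 11b + 90 (mod 100), thus 11(a − b) ≡ 0 (mod 100).
Since gcd(11, 100) = 1, 11 is invertible modulo 100, therefore a − b ≡ 0 (mod 100), i.e. a = b.
Thus σ is injective.
We now compute 11⁻¹ mod 100 explicitly. Euclid's algorithm: 100 = 9·11 + 1; back-substituting gives 1 = 91·11 − 10·100, so 11⁻¹ ≡ 91 (mod 100).
Since σ is injective, we compute σ⁻¹(16): solve 11x + 90 ≡ 16 (mod 100), i.e. 11x ≡ 26 (mod 100).
Multiplying by 11⁻¹ = 91 gives x ≡ 91·26 = 2366 = 23·100 + 66 ≡ 66 (mod 100).
Check: σ(66) = 11·66 + 90 = 816 = 8·100 + 16 ≡ 16 (mod 100).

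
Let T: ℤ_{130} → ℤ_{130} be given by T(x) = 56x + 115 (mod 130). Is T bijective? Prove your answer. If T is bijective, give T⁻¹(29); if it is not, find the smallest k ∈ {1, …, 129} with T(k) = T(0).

We have gcd(56, 130) = 2 > 1. Taking x_1 = 0 and x_2 = 65: T(0) = 115 and T(65) = 56·65 + 115 = 3755 ≡ 115 (mod 130).
So T(0) = T(65) while 0 ≠ 65, thus T is not injective, hence not bijective.
Since T is not bijective, we find the least positive k with T(k) = T(0): this means 56k ≡ 0 (mod 130), i.e. 130 ∣ 56k. Since gcd(56, 130) = 2, dividing through by 2 this holds exactly when 65 ∣ 28k, and as gcd(28, 65) = 1, exactly when 65 ∣ k.
The smallest positive such k is 65.

65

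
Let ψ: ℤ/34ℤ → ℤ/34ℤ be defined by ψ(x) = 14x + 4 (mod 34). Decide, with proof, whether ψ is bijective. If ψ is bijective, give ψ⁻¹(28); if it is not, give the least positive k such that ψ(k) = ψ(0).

We have gcd(14, 34) = 2 > 1. Taking a = 0 and b = 17: ψ(0) = 4 and ψ(17) = 14·17 + 4 = 242 ≡ 4 (mod 34).
So ψ(0) = ψ(17) while 0 ≠ 17, hence ψ is not injective, hence not bijective.
Since ψ is not bijective, we find the least positive k with ψ(k) = ψ(0): this means 14k ≡ 0 (mod 34), i.e. 34 ∣ 14k. Since gcd(14, 34) = 2, dividing through by 2 this holds exactly when 17 ∣ 7k, and as gcd(7, 17) = 1, exactly when 17 ∣ k.
The smallest positive such k is 17.

17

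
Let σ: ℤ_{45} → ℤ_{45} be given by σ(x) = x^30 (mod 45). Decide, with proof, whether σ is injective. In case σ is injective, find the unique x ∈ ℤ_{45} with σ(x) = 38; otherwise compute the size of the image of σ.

6

σ(1) = 1^30 = 1.
σ(4): Repeated squaring mod 45: 4^1 ≡ 4, 4^2 ≡ 4² = 16, 4^4 ≡ 16² = 256 ≡ 31, 4^8 ≡ 31² = 961 ≡ 16, 4^16 ≡ 16² = 256 ≡ 31. Since 30 = 16 + 8 + 4 + 2, 4^30 ≡ 31·16·31·16: 31·16 = 496 ≡ 1, then 1·31 = 31, then 31·16 = 496 ≡ 1. So 4^30 ≡ 1 (mod 45).
So σ(1) = σ(4) = 1 while 1 ≠ 4, therefore σ is not injective.
Since σ is not injective, we determine |image(σ)|. Computing x^30 mod 45 for each x (by repeated squaring, reducing mod 45 at every step), the values σ(0), σ(1), …, σ(44) are: 0, 1, 19, 9, 1, 10, 36, 19, 19, 36, 10, 1, 9, 19, 1, 0, 1, 19, 9, 1, 10, 36, 19, 19, 36, 10, 1, 9, 19, 1, 0, 1, 19, 9, 1, 10, 36, 19, 19, 36, 10, 1, 9, 19, 1.
The distinct values are {0, 1, 9, 10, 19, 36}; there are 6 of them.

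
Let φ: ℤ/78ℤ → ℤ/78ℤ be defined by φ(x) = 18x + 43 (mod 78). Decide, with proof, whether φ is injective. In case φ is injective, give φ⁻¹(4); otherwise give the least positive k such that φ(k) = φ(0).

We have gcd(18, 78) = 6 > 1. Taking u = 0 and v = 13: φ(0) = 43 and φ(13) = 18·13 + 43 = 277 ≡ 43 (mod 78).
So φ(0) = φ(13) while 0 ≠ 13, so φ is not injective.
Since φ is not injective, we find the least positive k with φ(k) = φ(0): this means 18k ≡ 0 (mod 78), i.e. 78 ∣ 18k. Since gcd(18, 78) = 6, dividing through by 6 this holds exactly when 13 ∣ 3k, and as gcd(3, 13) = 1, exactly when 13 ∣ k.
The smallest positive such k is 13.

13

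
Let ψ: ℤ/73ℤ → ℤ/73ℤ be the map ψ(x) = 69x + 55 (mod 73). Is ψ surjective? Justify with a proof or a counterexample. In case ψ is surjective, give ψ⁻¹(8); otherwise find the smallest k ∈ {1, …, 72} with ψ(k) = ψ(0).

Recall: ψ is surjective if every y in the codomain equals ψ(x) for some x in the domain.
Since gcd(69, 73) = 1, 69 is invertible modulo 73. Euclid's algorithm: 73 = 1·69 + 4, 69 = 17·4 + 1; back-substituting gives 1 = 18·69 − 17·73, so 69⁻¹ ≡ 18 (mod 73).
Then y ↦ 18(y − 55) is a two-sided inverse to ψ, so every y ∈ ℤ/73ℤ has a preimage.
Therefore ψ is surjective.
Since ψ is surjective, we compute ψ⁻¹(8): solve 69x + 55 ≡ 8 (mod 73), i.e. 69x ≡ 26 (mod 73).
Multiplying by 69⁻¹ = 18 gives x ≡ 18·26 = 468 = 6·73 + 30 ≡ 30 (mod 73).
Check: ψ(30) = 69·30 + 55 = 2125 = 29·73 + 8 ≡ 8 (mod 73).

30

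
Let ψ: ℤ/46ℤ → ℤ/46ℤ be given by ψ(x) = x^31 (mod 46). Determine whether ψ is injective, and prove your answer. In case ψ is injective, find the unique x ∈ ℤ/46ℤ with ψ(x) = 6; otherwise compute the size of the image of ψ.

2

Computing x^31 mod 46 for each x (by repeated squaring, reducing mod 46 at every step), the values ψ(0), ψ(1), …, ψ(45) are: 0, 1, 6, 41, 36, 11, 16, 15, 32, 25, 20, 19, 4, 3, 44, 37, 8, 7, 12, 33, 28, 17, 22, 23, 24, 29, 18, 13, 34, 39, 38, 9, 2, 43, 42, 27, 26, 21, 14, 31, 30, 35, 10, 5, 40, 45.
Every element of ℤ/46ℤ appears exactly once in this list, so ψ is a bijection, and in particular injective.
Since ψ is injective, we read off the preimage of 6 from the same table: ψ(2) = 6, so ψ⁻¹(6) = 2.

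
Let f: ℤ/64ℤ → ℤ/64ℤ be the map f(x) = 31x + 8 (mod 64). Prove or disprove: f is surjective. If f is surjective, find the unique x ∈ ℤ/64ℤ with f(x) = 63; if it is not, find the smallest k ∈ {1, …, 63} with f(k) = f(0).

41

Since gcd(31, 64) = 1, 31 is invertible modulo 64. Euclid's algorithm: 64 = 2·31 + 2, 31 = 15·2 + 1; back-substituting gives 1 = 31·31 − 15·64, so 31⁻¹ ≡ 31 (mod 64).
For any y ∈ ℤ/64ℤ, x = 31(y − 8) mod 64 satisfies f(x) = 31·31(y − 8) + 8 ≡ y (since 31·31 ≡ 1 mod 64). So every y has a preimage.
Therefore f is surjective.
Since f is surjective, we compute f⁻¹(63): solve 31x + 8 ≡ 63 (mod 64), i.e. 31x ≡ 55 (mod 64).
Multiplying by 31⁻¹ = 31 gives x ≡ 31·55 = 1705 = 26·64 + 41 ≡ 41 (mod 64).
Check: f(41) = 31·41 + 8 = 1279 = 19·64 + 63 ≡ 63 (mod 64).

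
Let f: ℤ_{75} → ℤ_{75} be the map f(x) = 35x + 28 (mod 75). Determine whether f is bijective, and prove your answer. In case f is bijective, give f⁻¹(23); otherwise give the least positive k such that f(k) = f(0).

15

By definition, f is injective if f(a) = f(b) implies a = b.
We have gcd(35, 75) = 5 > 1. Taking a = 0 and b = 15: f(0) = 28 and f(15) = 35·15 + 28 = 553 ≡ 28 (mod 75).
So f(0) = f(15) while 0 ≠ 15, hence f is not injective, hence not bijective.
Since f is not bijective, we find the least positive k with f(k) = f(0): this means 35k ≡ 0 (mod 75), i.e. 75 ∣ 35k. Since gcd(35, 75) = 5, dividing through by 5 this holds exactly when 15 ∣ 7k, and as gcd(7, 15) = 1, exactly when 15 ∣ k.
The smallest positive such k is 15.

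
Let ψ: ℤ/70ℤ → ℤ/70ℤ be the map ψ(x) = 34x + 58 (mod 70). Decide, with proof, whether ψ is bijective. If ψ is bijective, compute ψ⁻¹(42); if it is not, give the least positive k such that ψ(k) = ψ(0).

Recall that ψ is injective when ψ(s) = ψ(t) forces s = t.
We have gcd(34, 70) = 2 > 1. Taking s = 0 and t = 35: ψ(0) = 58 and ψ(35) = 34·35 + 58 = 1248 ≡ 58 (mod 70).
So ψ(0) = ψ(35) while 0 ≠ 35, thus ψ is not injective, hence not bijective.
Since ψ is not bijective, we find the least positive k with ψ(k) = ψ(0): this means 34k ≡ 0 (mod 70), i.e. 70 ∣ 34k. Since gcd(34, 70) = 2, dividing through by 2 this holds exactly when 35 ∣ 17k, and as gcd(17, 35) = 1, exactly when 35 ∣ k.
The smallest positive such k is 35.

35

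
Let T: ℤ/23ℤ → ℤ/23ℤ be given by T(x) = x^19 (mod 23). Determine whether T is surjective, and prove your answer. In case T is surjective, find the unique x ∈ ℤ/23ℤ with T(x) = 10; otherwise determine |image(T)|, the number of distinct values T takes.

14

Since 23 is prime, the nonzero elements of ℤ/23ℤ form a cyclic group of order 22.
As gcd(19, 22) = 1, raising to the 19th power is a bijection on this group: if u^19 ≡ v^19 then (uv^{−1})^19 = 1, and the only element of order dividing gcd(19, 22) = 1 is 1, so u = v.
With T(0) = 0 this makes T injective on all of ℤ/23ℤ, hence bijective (finite equal-size domain and codomain). In particular T is surjective.
Since T is surjective, we find the preimage of 10. The inverse of x ↦ x^19 on (ℤ/23ℤ)^× is x ↦ x^7, because 19·7 = 133 = 6·22 + 1 ≡ 1 (mod 22) and x^{22} = 1 for x ≠ 0 (Fermat). So T⁻¹(10) = 10^7 mod 23.
Repeated squaring mod 23: 10^1 ≡ 10, 10^2 ≡ 10² = 100 ≡ 8, 10^4 ≡ 8² = 64 ≡ 18. Since 7 = 4 + 2 + 1, 10^7 ≡ 18·8·10: 18·8 = 144 ≡ 6, then 6·10 = 60 ≡ 14. So 10^7 ≡ 14 (mod 23).
Hence T⁻¹(10) = 14.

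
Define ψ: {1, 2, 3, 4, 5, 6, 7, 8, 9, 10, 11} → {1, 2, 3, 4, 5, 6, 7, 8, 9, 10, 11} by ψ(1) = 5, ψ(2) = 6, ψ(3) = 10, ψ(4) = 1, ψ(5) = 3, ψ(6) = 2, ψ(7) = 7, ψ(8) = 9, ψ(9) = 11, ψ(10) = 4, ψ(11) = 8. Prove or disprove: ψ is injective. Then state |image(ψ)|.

11

The values ψ(1), …, ψ(11) are 5, 6, 10, 1, 3, 2, 7, 9, 11, 4, 8 — all distinct.
So ψ(a) = ψ(b) only when a = b, and ψ is injective.
The image of ψ is {1, 2, 3, 4, 5, 6, 7, 8, 9, 10, 11}, which has 11 elements.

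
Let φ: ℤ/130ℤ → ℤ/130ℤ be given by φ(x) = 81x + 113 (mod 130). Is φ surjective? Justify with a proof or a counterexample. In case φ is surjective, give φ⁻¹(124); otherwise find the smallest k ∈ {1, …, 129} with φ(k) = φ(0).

Since gcd(81, 130) = 1, 81 is invertible modulo 130. Euclid's algorithm: 130 = 1·81 + 49, 81 = 1·49 + 32, 49 = 1·32 + 17, 32 = 1·17 + 15, 17 = 1·15 + 2, 15 = 7·2 + 1; back-substituting gives 1 = 61·81 − 38·130, so 81⁻¹ ≡ 61 (mod 130).
For any y ∈ ℤ/130ℤ, x = 61(y − 113) mod 130 satisfies φ(x) = 81·61(y − 113) + 113 ≡ y (since 81·61 ≡ 1 mod 130). So every y has a preimage.
Thus φ is surjective.
Since φ is surjective, we find φ⁻¹(124): we need 81x ≡ 124 − 113 ≡ 11 (mod 130). Using 81⁻¹ = 61: x ≡ 61·11 = 671 = 5·130 + 21, so x = 21.
Check: φ(21) = 81·21 + 113 = 1814 = 13·130 + 124 ≡ 124 (mod 130).

21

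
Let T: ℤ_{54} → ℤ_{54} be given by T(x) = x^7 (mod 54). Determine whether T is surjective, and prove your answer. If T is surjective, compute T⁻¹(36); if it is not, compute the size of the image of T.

38

T(0) = 0^7 = 0.
T(6): Repeated squaring mod 54: 6^1 ≡ 6, 6^2 ≡ 6² = 36, 6^4 ≡ 36² = 1296 ≡ 0. Since 7 = 4 + 2 + 1, 6^7 ≡ 0·36·6: 0·36 = 0, then 0·6 = 0. So 6^7 ≡ 0 (mod 54).
So T(0) = T(6) = 0 while 0 ≠ 6, therefore T is not injective.
A non-injective map from the 54-element set ℤ_{54} to itself takes at most 53 distinct values, so it cannot be surjective. Thus T is not surjective.
Since T is not surjective, we determine |image(T)|. Computing x^7 mod 54 for each x (by repeated squaring, reducing mod 54 at every step), the values T(0), T(1), …, T(53) are: 0, 1, 20, 27, 22, 41, 0, 43, 8, 27, 10, 29, 0, 31, 50, 27, 52, 17, 0, 19, 38, 27, 40, 5, 0, 7, 26, 27, 28, 47, 0, 49, 14, 27, 16, 35, 0, 37, 2, 27, 4, 23, 0, 25, 44, 27, 46, 11, 0, 13, 32, 27, 34, 53.
The distinct values are {0, 1, 2, 4, 5, 7, 8, 10, 11, 13, 14, 16, 17, 19, 20, 22, 23, 25, 26, 27, 28, 29, 31, 32, 34, 35, 37, 38, 40, 41, 43, 44, 46, 47, 49, 50, 52, 53}; there are 38 of them.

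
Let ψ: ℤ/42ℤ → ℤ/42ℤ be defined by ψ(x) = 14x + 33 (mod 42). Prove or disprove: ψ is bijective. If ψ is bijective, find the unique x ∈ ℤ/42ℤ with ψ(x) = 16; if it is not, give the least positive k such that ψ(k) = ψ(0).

By definition, ψ is injective when ψ(u) = ψ(v) forces u = v.
We have gcd(14, 42) = 14 > 1. Taking u = 0 and v = 3: ψ(0) = 33 and ψ(3) = 14·3 + 33 = 75 ≡ 33 (mod 42).
So ψ(0) = ψ(3) while 0 ≠ 3, therefore ψ is not injective, hence not bijective.
Since ψ is not bijective, we find the least positive k with ψ(k) = ψ(0): this means 14k ≡ 0 (mod 42), i.e. 42 ∣ 14k. Since gcd(14, 42) = 14, dividing through by 14 this holds exactly when 3 ∣ k.
The smallest positive such k is 3.

3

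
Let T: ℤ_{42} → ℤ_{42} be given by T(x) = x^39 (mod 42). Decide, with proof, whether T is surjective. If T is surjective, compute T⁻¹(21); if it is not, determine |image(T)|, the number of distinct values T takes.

T(2): Repeated squaring mod 42: 2^1 ≡ 2, 2^2 ≡ 2² = 4, 2^4 ≡ 4² = 16, 2^8 ≡ 16² = 256 ≡ 4, 2^16 ≡ 4² = 16, 2^32 ≡ 16² = 256 ≡ 4. Since 39 = 32 + 4 + 2 + 1, 2^39 ≡ 4·16·4·2: 4·16 = 64 ≡ 22, then 22·4 = 88 ≡ 4, then 4·2 = 8. So 2^39 ≡ 8 (mod 42).
T(8): Repeated squaring mod 42: 8^1 ≡ 8, 8^2 ≡ 8² = 64 ≡ 22, 8^4 ≡ 22² = 484 ≡ 22, 8^8 ≡ 22² = 484 ≡ 22, 8^16 ≡ 22² = 484 ≡ 22, 8^32 ≡ 22² = 484 ≡ 22. Since 39 = 32 + 4 + 2 + 1, 8^39 ≡ 22·22·22·8: 22·22 = 484 ≡ 22, then 22·22 = 484 ≡ 22, then 22·8 = 176 ≡ 8. So 8^39 ≡ 8 (mod 42).
So T(2) = T(8) = 8 while 2 ≠ 8, so T is not injective.
A non-injective map from the 42-element set ℤ_{42} to itself takes at most 41 distinct values, so it cannot be surjective. Therefore T is not surjective.
Since T is not surjective, we determine |image(T)|. Computing x^39 mod 42 for each x (by repeated squaring, reducing mod 42 at every step), the values T(0), T(1), …, T(41) are: 0, 1, 8, 27, 22, 41, 6, 7, 8, 15, 34, 29, 6, 13, 14, 15, 22, 41, 36, 13, 20, 21, 22, 29, 6, 1, 20, 27, 28, 29, 36, 13, 8, 27, 34, 35, 36, 1, 20, 15, 34, 41.
The distinct values are {0, 1, 6, 7, 8, 13, 14, 15, 20, 21, 22, 27, 28, 29, 34, 35, 36, 41}; there are 18 of them.

18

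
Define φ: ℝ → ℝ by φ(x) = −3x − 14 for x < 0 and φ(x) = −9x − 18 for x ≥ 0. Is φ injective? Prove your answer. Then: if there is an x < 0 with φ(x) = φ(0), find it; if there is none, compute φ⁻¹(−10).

Both pieces are strictly decreasing (slopes −3 and −9), so each is injective on its own interval.
The left piece maps (−∞, 0) onto (−14, ∞); the right piece maps [0, ∞) onto (−∞, −18].
These images are disjoint, so no value is attained by both pieces. Hence φ is injective.
Because the two images are disjoint, no x < 0 has φ(x) = φ(0), so we compute φ⁻¹(−10): −10 lies in (−14, ∞), so solve −3x − 14 = −10: x = (−10 + 14)/(−3) = −4/3.

-4/3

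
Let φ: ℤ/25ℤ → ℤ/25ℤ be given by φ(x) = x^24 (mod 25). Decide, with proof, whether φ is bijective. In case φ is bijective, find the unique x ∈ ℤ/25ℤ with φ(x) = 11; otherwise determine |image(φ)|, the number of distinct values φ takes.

φ(3): Repeated squaring mod 25: 3^1 ≡ 3, 3^2 ≡ 3² = 9, 3^4 ≡ 9² = 81 ≡ 6, 3^8 ≡ 6² = 36 ≡ 11, 3^16 ≡ 11² = 121 ≡ 21. Since 24 = 16 + 8, 3^24 ≡ 21·11: 21·11 = 231 ≡ 6. So 3^24 ≡ 6 (mod 25).
φ(4): Repeated squaring mod 25: 4^1 ≡ 4, 4^2 ≡ 4² = 16, 4^4 ≡ 16² = 256 ≡ 6, 4^8 ≡ 6² = 36 ≡ 11, 4^16 ≡ 11² = 121 ≡ 21. Since 24 = 16 + 8, 4^24 ≡ 21·11: 21·11 = 231 ≡ 6. So 4^24 ≡ 6 (mod 25).
So φ(3) = φ(4) = 6 while 3 ≠ 4, so φ is not injective, hence not bijective.
Since φ is not bijective, we determine |image(φ)|. Computing x^24 mod 25 for each x (by repeated squaring, reducing mod 25 at every step), the values φ(0), φ(1), …, φ(24) are: 0, 1, 16, 6, 6, 0, 21, 1, 21, 11, 0, 16, 11, 11, 16, 0, 11, 21, 1, 21, 0, 6, 6, 16, 1.
The distinct values are {0, 1, 6, 11, 16, 21}; there are 6 of them.

6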